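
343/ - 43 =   -  343/43 = -7.98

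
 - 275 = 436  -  711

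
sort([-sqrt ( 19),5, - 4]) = [ - sqrt( 19) , - 4,5]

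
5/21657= 5/21657=   0.00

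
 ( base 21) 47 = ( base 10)91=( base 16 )5b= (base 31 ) 2T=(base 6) 231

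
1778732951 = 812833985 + 965898966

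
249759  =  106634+143125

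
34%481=34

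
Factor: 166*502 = 83332 = 2^2*83^1*251^1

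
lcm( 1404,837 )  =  43524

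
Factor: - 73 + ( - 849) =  - 922 = - 2^1*461^1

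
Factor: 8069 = 8069^1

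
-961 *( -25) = 24025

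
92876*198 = 18389448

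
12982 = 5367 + 7615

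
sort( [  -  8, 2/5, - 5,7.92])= [ -8, - 5, 2/5,7.92 ] 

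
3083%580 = 183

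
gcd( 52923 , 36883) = 1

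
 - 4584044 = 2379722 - 6963766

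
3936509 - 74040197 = -70103688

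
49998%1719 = 147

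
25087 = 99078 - 73991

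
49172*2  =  98344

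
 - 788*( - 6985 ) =5504180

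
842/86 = 421/43 = 9.79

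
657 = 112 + 545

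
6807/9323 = 6807/9323 = 0.73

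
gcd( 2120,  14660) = 20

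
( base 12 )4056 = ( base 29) 88I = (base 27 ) 9FC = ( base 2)1101101000010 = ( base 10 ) 6978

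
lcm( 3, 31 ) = 93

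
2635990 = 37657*70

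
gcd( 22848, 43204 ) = 28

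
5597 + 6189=11786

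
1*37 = 37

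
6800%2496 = 1808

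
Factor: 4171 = 43^1*97^1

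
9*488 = 4392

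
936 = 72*13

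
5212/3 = 1737 + 1/3 = 1737.33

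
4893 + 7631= 12524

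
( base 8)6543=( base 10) 3427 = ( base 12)1B97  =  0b110101100011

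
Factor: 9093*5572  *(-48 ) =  - 2^6*3^2*7^2*199^1*433^1 = - 2431977408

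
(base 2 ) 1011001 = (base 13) 6B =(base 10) 89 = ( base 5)324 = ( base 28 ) 35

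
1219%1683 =1219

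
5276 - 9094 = -3818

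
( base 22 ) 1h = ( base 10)39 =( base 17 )25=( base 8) 47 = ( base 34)15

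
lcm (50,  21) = 1050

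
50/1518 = 25/759 = 0.03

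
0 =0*5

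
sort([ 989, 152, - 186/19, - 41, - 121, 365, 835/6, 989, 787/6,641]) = [ - 121, - 41, - 186/19,787/6, 835/6, 152 , 365, 641, 989, 989]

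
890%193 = 118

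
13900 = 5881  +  8019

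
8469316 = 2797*3028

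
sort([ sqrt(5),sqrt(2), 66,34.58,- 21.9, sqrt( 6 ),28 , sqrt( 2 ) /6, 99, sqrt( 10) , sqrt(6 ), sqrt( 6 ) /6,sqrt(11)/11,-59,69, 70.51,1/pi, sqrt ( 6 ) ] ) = [- 59, - 21.9,  sqrt ( 2) /6, sqrt(11)/11, 1/pi , sqrt( 6) /6,sqrt( 2 ), sqrt( 5), sqrt( 6),sqrt(6 ),  sqrt( 6) , sqrt (10), 28, 34.58, 66, 69 , 70.51,99 ]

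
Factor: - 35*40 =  - 2^3*5^2 * 7^1 = - 1400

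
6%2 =0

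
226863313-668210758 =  - 441347445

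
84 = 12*7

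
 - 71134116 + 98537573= 27403457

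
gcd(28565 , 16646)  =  29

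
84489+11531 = 96020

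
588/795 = 196/265 = 0.74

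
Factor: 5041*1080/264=3^2 * 5^1 * 11^( - 1)*71^2 = 226845/11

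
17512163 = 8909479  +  8602684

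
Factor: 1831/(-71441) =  - 199^( - 1) * 359^( - 1 )*1831^1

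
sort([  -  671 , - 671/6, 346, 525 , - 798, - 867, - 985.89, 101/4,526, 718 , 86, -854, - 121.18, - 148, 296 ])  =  [ - 985.89, - 867, - 854, - 798, - 671, - 148,  -  121.18, - 671/6, 101/4, 86, 296, 346,525,526, 718]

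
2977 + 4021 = 6998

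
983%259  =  206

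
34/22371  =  34/22371 = 0.00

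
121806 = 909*134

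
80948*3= 242844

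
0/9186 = 0=0.00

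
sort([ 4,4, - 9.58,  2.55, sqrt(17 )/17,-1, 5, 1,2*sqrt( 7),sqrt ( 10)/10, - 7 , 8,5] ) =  [ - 9.58, - 7, - 1, sqrt( 17 )/17, sqrt( 10)/10 , 1, 2.55, 4,  4, 5, 5, 2*sqrt( 7 ),8]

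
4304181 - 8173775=  -  3869594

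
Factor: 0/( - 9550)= 0 = 0^1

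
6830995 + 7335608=14166603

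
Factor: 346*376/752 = 173= 173^1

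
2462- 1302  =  1160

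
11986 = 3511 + 8475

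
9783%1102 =967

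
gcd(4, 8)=4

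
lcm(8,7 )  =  56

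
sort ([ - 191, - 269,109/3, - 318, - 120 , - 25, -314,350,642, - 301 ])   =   [ - 318, - 314, - 301, - 269, - 191, - 120,-25,109/3,350, 642]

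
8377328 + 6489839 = 14867167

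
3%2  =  1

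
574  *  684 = 392616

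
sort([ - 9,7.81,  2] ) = [-9,2, 7.81 ]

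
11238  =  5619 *2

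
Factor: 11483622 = 2^1*3^2*397^1*1607^1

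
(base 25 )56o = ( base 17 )B71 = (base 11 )252a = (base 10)3299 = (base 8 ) 6343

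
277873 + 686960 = 964833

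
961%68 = 9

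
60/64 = 15/16 = 0.94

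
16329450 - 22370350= - 6040900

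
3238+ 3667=6905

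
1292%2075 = 1292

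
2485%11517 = 2485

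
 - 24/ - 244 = 6/61 = 0.10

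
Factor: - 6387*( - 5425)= 3^1*5^2* 7^1*31^1*2129^1 = 34649475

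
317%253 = 64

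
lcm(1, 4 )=4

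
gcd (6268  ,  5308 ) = 4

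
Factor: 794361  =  3^1*264787^1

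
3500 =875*4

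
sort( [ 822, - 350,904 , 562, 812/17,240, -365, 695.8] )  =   [ - 365,-350,812/17,240, 562, 695.8, 822,904]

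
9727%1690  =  1277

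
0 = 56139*0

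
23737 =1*23737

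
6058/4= 3029/2 = 1514.50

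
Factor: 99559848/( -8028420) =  - 8296654/669035 = - 2^1 *5^(-1 )*17^( - 2)*19^1*31^1*463^(-1 )*7043^1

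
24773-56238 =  - 31465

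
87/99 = 29/33= 0.88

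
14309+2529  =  16838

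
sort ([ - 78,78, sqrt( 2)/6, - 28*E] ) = [ - 78, - 28*E, sqrt (2)/6,78] 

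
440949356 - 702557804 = -261608448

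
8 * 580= 4640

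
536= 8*67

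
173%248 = 173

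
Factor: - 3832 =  - 2^3*479^1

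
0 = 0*549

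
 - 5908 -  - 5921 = 13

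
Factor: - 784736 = - 2^5*137^1*179^1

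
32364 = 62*522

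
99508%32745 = 1273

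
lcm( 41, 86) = 3526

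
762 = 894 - 132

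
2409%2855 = 2409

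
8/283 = 8/283 = 0.03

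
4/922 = 2/461 = 0.00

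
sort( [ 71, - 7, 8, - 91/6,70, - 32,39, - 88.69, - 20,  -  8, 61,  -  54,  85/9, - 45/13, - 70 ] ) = [ - 88.69 , - 70, - 54,  -  32, - 20 ,  -  91/6 , - 8,-7, - 45/13, 8, 85/9,39, 61 , 70 , 71] 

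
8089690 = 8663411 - 573721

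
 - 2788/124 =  - 697/31= - 22.48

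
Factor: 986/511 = 2^1*7^( - 1)*17^1* 29^1*73^( - 1) 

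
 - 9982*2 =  - 19964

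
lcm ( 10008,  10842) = 130104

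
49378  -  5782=43596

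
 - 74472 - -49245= - 25227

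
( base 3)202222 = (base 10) 566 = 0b1000110110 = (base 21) 15K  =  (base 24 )NE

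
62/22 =31/11 = 2.82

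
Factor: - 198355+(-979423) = -1177778=   - 2^1* 7^1*84127^1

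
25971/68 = 381 + 63/68 = 381.93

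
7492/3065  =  7492/3065 = 2.44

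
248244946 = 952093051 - 703848105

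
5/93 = 5/93 = 0.05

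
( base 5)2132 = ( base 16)124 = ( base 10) 292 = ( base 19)F7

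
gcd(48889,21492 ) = 1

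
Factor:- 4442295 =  - 3^1*5^1*11^1 * 13^1  *19^1*109^1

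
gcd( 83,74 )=1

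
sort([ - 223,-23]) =[ - 223, - 23] 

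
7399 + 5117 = 12516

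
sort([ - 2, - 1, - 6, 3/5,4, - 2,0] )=[ - 6, - 2, - 2,-1, 0,3/5, 4 ] 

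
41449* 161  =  6673289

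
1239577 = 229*5413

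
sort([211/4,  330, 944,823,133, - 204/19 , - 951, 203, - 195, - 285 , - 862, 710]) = [ - 951,  -  862,  -  285,-195, - 204/19, 211/4, 133, 203, 330,710,823 , 944 ] 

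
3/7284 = 1/2428 = 0.00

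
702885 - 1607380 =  - 904495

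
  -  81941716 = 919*( - 89164)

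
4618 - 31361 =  - 26743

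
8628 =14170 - 5542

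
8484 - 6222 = 2262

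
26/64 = 13/32 = 0.41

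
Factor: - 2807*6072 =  - 17044104 = -2^3*3^1*7^1 * 11^1*23^1 * 401^1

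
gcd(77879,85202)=1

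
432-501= -69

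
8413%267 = 136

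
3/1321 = 3/1321= 0.00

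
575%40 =15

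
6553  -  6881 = -328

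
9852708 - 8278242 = 1574466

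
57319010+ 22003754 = 79322764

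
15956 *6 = 95736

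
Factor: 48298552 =2^3 * 73^1 *191^1*433^1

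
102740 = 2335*44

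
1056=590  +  466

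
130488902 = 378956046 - 248467144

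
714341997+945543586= 1659885583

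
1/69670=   1/69670=0.00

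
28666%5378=1776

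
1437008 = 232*6194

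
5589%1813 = 150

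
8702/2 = 4351 = 4351.00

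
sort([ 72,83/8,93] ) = [83/8, 72, 93]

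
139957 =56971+82986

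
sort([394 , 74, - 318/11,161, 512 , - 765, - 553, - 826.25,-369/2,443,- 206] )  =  [ - 826.25, - 765, - 553, - 206, - 369/2, - 318/11 , 74, 161,394,443,512 ]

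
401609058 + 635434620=1037043678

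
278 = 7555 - 7277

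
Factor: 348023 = 13^1 * 19^1*1409^1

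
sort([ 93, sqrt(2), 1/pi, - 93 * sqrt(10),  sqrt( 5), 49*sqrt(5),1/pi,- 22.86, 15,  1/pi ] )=[ - 93*sqrt(10), - 22.86,1/pi, 1/pi, 1/pi,  sqrt( 2 ), sqrt( 5),15, 93, 49*sqrt( 5 ) ] 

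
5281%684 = 493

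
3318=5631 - 2313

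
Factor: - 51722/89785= - 2^1*5^(-1 ) * 11^1*2351^1*17957^( - 1)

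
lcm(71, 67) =4757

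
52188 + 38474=90662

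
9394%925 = 144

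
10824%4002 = 2820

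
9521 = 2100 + 7421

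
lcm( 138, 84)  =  1932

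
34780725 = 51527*675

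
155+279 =434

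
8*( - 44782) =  - 358256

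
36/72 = 1/2  =  0.50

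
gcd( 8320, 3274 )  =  2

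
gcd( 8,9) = 1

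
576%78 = 30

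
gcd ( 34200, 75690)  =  90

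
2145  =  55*39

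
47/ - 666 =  - 47/666 = -0.07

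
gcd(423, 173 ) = 1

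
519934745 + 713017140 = 1232951885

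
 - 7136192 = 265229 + -7401421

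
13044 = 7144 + 5900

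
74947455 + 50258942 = 125206397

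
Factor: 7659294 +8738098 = 16397392= 2^4*11^1*  151^1*617^1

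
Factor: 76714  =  2^1*11^2*317^1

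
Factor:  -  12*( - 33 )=2^2 * 3^2 * 11^1 = 396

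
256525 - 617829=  - 361304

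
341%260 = 81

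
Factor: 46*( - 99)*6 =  - 27324=- 2^2*3^3*11^1*23^1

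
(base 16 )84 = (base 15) 8C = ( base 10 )132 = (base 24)5C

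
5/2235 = 1/447 = 0.00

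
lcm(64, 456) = 3648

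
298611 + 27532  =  326143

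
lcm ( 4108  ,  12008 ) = 156104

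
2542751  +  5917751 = 8460502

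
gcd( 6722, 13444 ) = 6722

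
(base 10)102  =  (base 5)402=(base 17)60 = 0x66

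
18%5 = 3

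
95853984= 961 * 99744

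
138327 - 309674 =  - 171347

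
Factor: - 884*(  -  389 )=2^2*13^1*17^1*389^1 = 343876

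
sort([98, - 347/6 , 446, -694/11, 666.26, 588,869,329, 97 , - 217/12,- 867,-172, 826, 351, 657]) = [ - 867,-172,-694/11, - 347/6, - 217/12,97, 98,329, 351, 446, 588, 657,  666.26,826,  869 ] 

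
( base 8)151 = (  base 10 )105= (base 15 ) 70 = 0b1101001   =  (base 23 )4d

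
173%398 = 173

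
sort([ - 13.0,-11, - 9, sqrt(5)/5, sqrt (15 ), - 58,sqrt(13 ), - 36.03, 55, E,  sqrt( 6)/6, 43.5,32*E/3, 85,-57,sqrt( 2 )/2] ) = [ - 58, - 57, - 36.03, - 13.0, - 11, - 9,sqrt( 6)/6,sqrt(5 ) /5, sqrt(2 ) /2,  E,sqrt(13), sqrt(15 ),32*E/3, 43.5, 55, 85]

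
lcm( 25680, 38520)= 77040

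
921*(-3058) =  - 2816418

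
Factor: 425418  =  2^1*3^1*7^2 * 1447^1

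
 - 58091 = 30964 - 89055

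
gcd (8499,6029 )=1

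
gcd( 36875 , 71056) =1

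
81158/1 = 81158 = 81158.00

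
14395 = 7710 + 6685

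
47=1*47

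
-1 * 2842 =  - 2842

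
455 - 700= - 245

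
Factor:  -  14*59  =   - 826 = - 2^1 * 7^1 * 59^1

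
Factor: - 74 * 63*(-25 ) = 2^1 * 3^2*5^2*7^1 * 37^1 = 116550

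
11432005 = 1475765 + 9956240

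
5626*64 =360064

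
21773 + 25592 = 47365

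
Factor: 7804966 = 2^1*13^1*300191^1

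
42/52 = 21/26 = 0.81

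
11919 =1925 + 9994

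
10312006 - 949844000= - 939531994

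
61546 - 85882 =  - 24336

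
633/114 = 5 + 21/38 = 5.55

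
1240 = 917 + 323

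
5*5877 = 29385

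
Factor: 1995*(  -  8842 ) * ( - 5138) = 2^2 * 3^1*5^1*7^2 * 19^1*367^1 * 4421^1 = 90633241020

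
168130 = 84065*2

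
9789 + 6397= 16186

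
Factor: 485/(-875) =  - 97/175 = -5^(-2)*7^ ( - 1)*97^1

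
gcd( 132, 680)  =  4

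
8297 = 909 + 7388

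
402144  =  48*8378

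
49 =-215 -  - 264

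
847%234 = 145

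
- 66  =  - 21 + -45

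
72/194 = 36/97 = 0.37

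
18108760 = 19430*932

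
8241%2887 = 2467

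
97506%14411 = 11040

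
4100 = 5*820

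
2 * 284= 568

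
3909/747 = 5+58/249 =5.23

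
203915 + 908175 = 1112090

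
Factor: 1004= 2^2*251^1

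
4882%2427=28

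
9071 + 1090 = 10161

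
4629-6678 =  - 2049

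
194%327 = 194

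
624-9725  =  -9101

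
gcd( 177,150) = 3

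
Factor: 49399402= 2^1*13^1*59^1*32203^1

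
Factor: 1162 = 2^1 * 7^1*83^1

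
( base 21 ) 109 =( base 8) 702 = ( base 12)316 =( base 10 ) 450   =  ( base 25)i0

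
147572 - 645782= - 498210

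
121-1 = 120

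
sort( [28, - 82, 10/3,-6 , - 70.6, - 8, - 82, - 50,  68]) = [ - 82, - 82 , - 70.6, - 50 , - 8, - 6,10/3,28,68 ]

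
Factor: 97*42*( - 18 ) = - 73332= -2^2*3^3* 7^1 * 97^1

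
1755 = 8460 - 6705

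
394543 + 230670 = 625213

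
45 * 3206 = 144270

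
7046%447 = 341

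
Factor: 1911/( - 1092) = -7/4 = -2^( - 2 )*7^1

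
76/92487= 76/92487 = 0.00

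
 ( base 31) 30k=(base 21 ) 6c5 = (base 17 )A0D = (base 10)2903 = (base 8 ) 5527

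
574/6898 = 287/3449= 0.08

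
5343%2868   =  2475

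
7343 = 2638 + 4705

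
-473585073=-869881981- -396296908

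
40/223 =40/223 = 0.18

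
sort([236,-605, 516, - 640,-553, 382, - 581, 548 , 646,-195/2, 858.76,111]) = [ - 640,-605, - 581, - 553, - 195/2 , 111 , 236,382, 516,  548,646, 858.76]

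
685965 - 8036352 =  - 7350387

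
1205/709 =1 + 496/709 = 1.70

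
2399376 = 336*7141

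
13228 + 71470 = 84698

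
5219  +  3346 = 8565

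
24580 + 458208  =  482788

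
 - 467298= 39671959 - 40139257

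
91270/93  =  981 + 37/93 =981.40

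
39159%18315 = 2529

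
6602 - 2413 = 4189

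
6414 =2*3207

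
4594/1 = 4594 = 4594.00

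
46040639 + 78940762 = 124981401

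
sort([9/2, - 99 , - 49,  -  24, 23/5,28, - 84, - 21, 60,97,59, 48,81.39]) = [ - 99,-84,-49, - 24,-21,9/2,23/5, 28,48,59, 60,81.39,97 ] 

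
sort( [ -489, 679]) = [ - 489, 679 ] 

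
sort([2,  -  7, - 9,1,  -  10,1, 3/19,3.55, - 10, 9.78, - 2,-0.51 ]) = [-10, - 10,  -  9, - 7 ,-2, - 0.51, 3/19,1,1, 2, 3.55,9.78 ]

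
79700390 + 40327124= 120027514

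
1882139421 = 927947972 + 954191449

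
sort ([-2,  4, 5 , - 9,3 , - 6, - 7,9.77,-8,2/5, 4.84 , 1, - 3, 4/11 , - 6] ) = [ -9 ,-8, - 7 , - 6,-6, -3, - 2 , 4/11,2/5,1, 3, 4, 4.84, 5,9.77]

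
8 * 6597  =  52776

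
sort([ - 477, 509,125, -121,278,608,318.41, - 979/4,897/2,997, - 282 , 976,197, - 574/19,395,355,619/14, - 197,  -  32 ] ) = [ - 477,- 282, - 979/4, - 197, - 121, - 32,-574/19,619/14,125,197,278 , 318.41,355, 395,897/2,509,608, 976,997] 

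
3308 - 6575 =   -  3267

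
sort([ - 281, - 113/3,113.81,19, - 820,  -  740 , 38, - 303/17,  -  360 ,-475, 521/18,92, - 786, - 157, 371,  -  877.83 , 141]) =[ - 877.83, - 820,-786,- 740, - 475, - 360, - 281, - 157, - 113/3, - 303/17,  19,521/18, 38, 92, 113.81, 141,371]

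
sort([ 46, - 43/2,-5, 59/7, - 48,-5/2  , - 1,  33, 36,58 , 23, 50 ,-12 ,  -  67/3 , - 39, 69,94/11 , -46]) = [ - 48,-46, - 39, - 67/3 , - 43/2, - 12,  -  5 ,  -  5/2, - 1 , 59/7,94/11 , 23,  33, 36, 46 , 50 , 58, 69 ]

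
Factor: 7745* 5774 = 2^1 * 5^1*1549^1*2887^1=44719630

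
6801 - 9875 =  -3074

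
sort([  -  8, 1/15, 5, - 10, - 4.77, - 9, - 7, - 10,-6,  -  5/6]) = [  -  10, - 10, - 9, - 8, - 7, - 6, - 4.77,-5/6,  1/15, 5]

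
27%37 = 27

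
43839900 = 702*62450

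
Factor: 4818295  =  5^1 * 963659^1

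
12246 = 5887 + 6359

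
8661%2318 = 1707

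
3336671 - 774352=2562319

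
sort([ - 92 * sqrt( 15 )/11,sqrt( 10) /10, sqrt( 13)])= [ - 92*sqrt( 15) /11,sqrt( 10)/10 , sqrt(13 )] 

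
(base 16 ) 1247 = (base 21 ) ach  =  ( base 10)4679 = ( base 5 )122204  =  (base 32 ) 4I7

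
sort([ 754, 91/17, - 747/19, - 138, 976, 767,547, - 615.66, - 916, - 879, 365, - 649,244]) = [ - 916, - 879, - 649, - 615.66, - 138, - 747/19, 91/17, 244,365,547, 754, 767, 976]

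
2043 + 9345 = 11388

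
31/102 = 31/102=0.30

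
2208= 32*69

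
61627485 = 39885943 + 21741542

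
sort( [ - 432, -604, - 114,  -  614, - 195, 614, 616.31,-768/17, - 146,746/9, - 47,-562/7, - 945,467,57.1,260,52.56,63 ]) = [ - 945,  -  614, - 604, - 432, - 195, - 146, - 114, - 562/7, - 47, - 768/17,52.56, 57.1, 63,746/9,260, 467, 614,616.31]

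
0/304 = 0 = 0.00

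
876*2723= 2385348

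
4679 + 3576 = 8255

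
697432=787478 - 90046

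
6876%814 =364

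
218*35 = 7630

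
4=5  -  1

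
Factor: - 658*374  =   -2^2*7^1*11^1 * 17^1*47^1=-246092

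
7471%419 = 348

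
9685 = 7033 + 2652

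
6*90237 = 541422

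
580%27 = 13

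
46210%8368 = 4370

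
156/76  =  39/19 = 2.05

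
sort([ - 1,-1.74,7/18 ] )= [ - 1.74, - 1, 7/18 ] 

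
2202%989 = 224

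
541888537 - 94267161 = 447621376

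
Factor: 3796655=5^1*53^1*14327^1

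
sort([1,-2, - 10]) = [ - 10, - 2,1 ] 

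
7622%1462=312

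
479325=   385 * 1245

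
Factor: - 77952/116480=  -  2^( - 1)*3^1*5^( - 1)*13^( - 1)*29^1 = - 87/130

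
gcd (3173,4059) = 1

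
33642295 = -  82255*( - 409 )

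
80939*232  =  18777848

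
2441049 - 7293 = 2433756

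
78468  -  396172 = -317704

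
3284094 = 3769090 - 484996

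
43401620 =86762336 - 43360716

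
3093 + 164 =3257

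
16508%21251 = 16508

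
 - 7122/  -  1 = 7122/1 = 7122.00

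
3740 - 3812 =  - 72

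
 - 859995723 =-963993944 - -103998221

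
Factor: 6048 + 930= 2^1*3^1*1163^1 = 6978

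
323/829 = 323/829 = 0.39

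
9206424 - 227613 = 8978811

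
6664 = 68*98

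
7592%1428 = 452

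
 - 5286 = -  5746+460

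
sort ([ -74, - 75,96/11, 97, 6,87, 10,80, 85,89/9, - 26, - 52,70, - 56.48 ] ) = [-75, - 74, - 56.48, -52, - 26,6,96/11,89/9, 10, 70,80,85,87,97]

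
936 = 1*936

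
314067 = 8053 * 39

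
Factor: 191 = 191^1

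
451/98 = 4 + 59/98  =  4.60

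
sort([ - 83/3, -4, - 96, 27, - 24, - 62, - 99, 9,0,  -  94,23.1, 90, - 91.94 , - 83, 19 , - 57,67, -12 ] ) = [ - 99, - 96, - 94, - 91.94, - 83, -62, - 57, -83/3,  -  24, - 12 , - 4, 0,9, 19, 23.1, 27, 67,90 ] 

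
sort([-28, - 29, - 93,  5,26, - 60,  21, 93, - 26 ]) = [ - 93, - 60, - 29,-28, - 26,5, 21, 26,93 ] 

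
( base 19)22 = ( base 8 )50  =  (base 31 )19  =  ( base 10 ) 40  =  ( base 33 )17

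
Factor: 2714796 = 2^2 * 3^6*7^2*19^1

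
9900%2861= 1317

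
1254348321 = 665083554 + 589264767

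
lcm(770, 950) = 73150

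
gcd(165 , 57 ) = 3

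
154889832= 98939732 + 55950100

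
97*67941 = 6590277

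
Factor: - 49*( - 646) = 31654 = 2^1*7^2*17^1*19^1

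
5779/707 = 5779/707 = 8.17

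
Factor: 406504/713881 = 2^3 * 61^1*857^(  -  1) =488/857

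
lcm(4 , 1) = 4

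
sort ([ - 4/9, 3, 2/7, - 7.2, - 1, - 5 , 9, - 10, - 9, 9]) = [ - 10, - 9 , - 7.2, - 5, - 1, - 4/9,2/7, 3, 9,9] 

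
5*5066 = 25330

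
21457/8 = 2682  +  1/8  =  2682.12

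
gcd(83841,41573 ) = 1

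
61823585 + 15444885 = 77268470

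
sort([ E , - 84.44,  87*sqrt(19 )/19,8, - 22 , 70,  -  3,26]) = [ - 84.44, - 22,  -  3, E,  8,87*sqrt(19 )/19,26,70] 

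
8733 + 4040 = 12773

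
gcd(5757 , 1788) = 3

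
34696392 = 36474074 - 1777682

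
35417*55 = 1947935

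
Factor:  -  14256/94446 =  - 8/53 = - 2^3*53^(  -  1)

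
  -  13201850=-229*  57650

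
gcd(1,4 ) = 1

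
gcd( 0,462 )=462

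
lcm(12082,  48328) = 48328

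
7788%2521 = 225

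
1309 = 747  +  562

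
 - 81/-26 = 3 + 3/26 = 3.12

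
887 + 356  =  1243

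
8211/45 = 182 + 7/15 = 182.47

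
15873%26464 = 15873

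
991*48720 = 48281520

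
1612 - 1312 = 300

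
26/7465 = 26/7465 = 0.00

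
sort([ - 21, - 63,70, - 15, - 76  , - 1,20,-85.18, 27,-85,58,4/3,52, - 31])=[ - 85.18, - 85,-76, - 63, - 31, - 21, - 15, - 1, 4/3, 20,27,52,58,70 ]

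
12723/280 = 12723/280 = 45.44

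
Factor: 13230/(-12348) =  - 15/14 = - 2^( - 1)*3^1*5^1*7^( - 1)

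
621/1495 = 27/65 = 0.42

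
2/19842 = 1/9921 = 0.00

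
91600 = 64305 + 27295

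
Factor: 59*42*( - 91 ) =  - 2^1 * 3^1 * 7^2*13^1 * 59^1 = - 225498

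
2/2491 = 2/2491 = 0.00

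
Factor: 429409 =429409^1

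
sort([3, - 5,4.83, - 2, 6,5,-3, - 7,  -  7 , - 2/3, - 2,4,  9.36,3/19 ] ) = [ - 7, - 7, - 5, - 3, - 2, - 2, - 2/3,3/19,3,4, 4.83, 5,6,9.36]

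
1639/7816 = 1639/7816 = 0.21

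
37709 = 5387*7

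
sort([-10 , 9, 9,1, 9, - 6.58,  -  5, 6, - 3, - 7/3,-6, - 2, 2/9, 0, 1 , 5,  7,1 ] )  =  [ - 10, - 6.58,-6,-5, - 3, - 7/3,- 2, 0, 2/9,1, 1, 1, 5,6, 7,  9, 9 , 9 ] 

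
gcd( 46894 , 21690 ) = 2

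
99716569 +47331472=147048041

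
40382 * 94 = 3795908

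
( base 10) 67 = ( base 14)4B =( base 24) 2j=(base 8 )103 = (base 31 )25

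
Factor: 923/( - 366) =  - 2^( - 1)*3^( - 1)  *  13^1 * 61^( - 1)*71^1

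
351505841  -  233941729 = 117564112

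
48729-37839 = 10890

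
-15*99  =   - 1485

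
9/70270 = 9/70270 = 0.00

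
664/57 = 664/57 = 11.65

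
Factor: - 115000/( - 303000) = 115/303 = 3^ ( - 1)*5^1*23^1*101^( - 1)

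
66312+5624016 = 5690328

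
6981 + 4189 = 11170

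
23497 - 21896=1601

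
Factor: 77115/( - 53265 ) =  -67^( - 1 )*97^1 = - 97/67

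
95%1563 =95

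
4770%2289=192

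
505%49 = 15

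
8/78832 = 1/9854=0.00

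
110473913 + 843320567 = 953794480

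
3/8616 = 1/2872 = 0.00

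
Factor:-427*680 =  - 2^3 * 5^1 *7^1*17^1*61^1 = - 290360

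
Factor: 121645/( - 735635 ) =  - 24329/147127 = - 167^( - 1)*881^( - 1)*24329^1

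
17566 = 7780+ 9786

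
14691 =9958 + 4733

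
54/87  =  18/29 = 0.62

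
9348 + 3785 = 13133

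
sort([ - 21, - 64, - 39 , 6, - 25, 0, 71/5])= [- 64, - 39, -25, - 21, 0, 6, 71/5] 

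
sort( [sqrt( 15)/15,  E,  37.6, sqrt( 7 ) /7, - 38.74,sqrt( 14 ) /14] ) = [-38.74,sqrt( 15)/15,sqrt( 14 )/14,sqrt( 7 ) /7, E , 37.6]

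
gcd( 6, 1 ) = 1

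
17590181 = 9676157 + 7914024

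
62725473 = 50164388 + 12561085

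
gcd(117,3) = 3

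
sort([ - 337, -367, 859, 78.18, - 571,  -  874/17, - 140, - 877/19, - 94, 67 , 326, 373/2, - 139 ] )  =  [ - 571, - 367, - 337, - 140, - 139,-94, - 874/17, - 877/19, 67, 78.18, 373/2,326,859 ] 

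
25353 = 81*313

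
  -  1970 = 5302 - 7272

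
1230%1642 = 1230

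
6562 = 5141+1421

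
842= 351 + 491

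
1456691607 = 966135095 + 490556512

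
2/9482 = 1/4741= 0.00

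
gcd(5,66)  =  1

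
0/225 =0  =  0.00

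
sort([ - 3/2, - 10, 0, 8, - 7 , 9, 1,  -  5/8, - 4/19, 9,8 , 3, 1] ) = [ - 10, - 7, - 3/2, - 5/8, - 4/19, 0, 1,  1, 3,8, 8, 9, 9]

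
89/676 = 89/676 = 0.13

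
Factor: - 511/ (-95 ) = 5^( -1)*7^1* 19^(-1)*73^1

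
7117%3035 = 1047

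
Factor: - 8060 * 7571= - 61022260 = - 2^2*5^1*13^1 * 31^1*67^1*113^1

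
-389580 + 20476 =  - 369104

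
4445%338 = 51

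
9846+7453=17299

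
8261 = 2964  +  5297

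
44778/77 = 581 + 41/77  =  581.53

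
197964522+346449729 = 544414251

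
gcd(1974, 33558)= 1974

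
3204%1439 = 326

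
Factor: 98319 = 3^1* 13^1*2521^1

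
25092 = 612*41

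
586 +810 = 1396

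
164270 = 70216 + 94054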